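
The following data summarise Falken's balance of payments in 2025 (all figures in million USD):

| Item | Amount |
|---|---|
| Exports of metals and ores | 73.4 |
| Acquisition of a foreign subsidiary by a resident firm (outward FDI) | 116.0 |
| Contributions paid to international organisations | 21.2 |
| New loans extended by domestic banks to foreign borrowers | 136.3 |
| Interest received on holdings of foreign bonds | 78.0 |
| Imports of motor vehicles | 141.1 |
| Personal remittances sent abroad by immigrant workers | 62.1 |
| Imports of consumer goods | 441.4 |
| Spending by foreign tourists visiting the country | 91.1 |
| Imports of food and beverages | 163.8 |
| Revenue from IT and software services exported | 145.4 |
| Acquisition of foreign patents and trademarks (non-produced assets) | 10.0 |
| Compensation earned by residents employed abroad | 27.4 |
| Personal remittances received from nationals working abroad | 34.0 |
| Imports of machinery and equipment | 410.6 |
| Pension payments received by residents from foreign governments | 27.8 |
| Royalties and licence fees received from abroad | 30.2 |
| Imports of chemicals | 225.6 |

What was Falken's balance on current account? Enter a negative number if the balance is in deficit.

-958.5

Goods: -441.4 - 225.6 - 141.1 - 163.8 + 73.4 - 410.6 = -1309.1
Services: 30.2 + 91.1 + 145.4 = 266.7
Primary income: 27.4 + 78.0 = 105.4
Secondary income: -62.1 + 34.0 - 21.2 + 27.8 = -21.5
Current account = (-1309.1) + 266.7 + 105.4 + (-21.5) = -958.5
(Excluded from the current account — financial account: acquisition of a foreign subsidiary by a resident firm (outward FDI) 116.0, new loans extended by domestic banks to foreign borrowers 136.3; capital account: acquisition of foreign patents and trademarks (non-produced assets) 10.0.)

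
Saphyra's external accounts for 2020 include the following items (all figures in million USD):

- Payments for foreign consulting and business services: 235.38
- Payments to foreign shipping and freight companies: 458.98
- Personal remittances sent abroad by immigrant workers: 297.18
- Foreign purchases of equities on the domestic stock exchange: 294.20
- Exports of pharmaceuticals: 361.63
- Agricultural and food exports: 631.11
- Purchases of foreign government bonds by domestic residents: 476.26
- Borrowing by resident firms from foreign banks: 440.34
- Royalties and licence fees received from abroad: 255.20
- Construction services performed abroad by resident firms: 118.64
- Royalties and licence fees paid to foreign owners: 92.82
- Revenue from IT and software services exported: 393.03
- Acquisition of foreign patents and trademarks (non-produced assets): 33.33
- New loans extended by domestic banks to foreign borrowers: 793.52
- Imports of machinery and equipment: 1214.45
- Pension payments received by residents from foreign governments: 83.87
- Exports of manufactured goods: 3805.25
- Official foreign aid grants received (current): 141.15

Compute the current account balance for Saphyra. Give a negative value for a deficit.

Goods: 3805.25 + 361.63 + 631.11 - 1214.45 = 3583.54
Services: 393.03 + 118.64 - 92.82 - 458.98 - 235.38 + 255.20 = -20.31
Secondary income: 83.87 - 297.18 + 141.15 = -72.16
Current account = 3583.54 + (-20.31) + (-72.16) = 3491.07
(Excluded from the current account — financial account: foreign purchases of equities on the domestic stock exchange 294.20, purchases of foreign government bonds by domestic residents 476.26, borrowing by resident firms from foreign banks 440.34, new loans extended by domestic banks to foreign borrowers 793.52; capital account: acquisition of foreign patents and trademarks (non-produced assets) 33.33.)

3491.07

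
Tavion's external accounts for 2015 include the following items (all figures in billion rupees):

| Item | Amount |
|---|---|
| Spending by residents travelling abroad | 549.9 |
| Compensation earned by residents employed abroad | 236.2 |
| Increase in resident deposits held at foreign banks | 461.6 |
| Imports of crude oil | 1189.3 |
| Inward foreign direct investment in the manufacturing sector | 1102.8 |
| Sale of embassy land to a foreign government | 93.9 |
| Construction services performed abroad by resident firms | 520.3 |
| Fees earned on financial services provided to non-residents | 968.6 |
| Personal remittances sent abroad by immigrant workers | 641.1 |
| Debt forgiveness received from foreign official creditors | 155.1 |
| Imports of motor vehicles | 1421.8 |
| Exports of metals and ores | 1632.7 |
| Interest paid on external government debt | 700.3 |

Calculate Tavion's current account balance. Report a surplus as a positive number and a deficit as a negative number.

Goods: 1632.7 - 1189.3 - 1421.8 = -978.4
Services: -549.9 + 968.6 + 520.3 = 939.0
Primary income: -700.3 + 236.2 = -464.1
Secondary income: -641.1
Current account = (-978.4) + 939.0 + (-464.1) + (-641.1) = -1144.6
(Excluded from the current account — financial account: increase in resident deposits held at foreign banks 461.6, inward foreign direct investment in the manufacturing sector 1102.8; capital account: sale of embassy land to a foreign government 93.9, debt forgiveness received from foreign official creditors 155.1.)

-1144.6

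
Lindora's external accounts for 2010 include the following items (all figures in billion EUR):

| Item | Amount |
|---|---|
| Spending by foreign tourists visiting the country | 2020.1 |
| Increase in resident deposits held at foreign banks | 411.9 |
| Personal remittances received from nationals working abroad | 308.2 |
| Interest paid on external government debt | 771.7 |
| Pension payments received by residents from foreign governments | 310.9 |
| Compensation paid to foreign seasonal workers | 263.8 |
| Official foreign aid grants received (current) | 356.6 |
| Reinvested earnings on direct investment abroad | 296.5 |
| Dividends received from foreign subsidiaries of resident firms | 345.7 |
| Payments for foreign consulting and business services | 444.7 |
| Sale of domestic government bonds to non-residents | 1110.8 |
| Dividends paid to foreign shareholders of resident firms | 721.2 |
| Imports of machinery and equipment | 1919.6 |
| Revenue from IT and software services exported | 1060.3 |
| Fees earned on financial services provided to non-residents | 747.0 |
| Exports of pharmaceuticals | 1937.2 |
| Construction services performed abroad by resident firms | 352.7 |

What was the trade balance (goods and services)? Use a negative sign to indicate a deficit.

3753.0

Goods: 1937.2 - 1919.6 = 17.6
Services: 1060.3 + 747.0 + 2020.1 - 444.7 + 352.7 = 3735.4
Trade balance = 17.6 + 3735.4 = 3753.0
(Excluded from the trade balance — financial account: increase in resident deposits held at foreign banks 411.9, sale of domestic government bonds to non-residents 1110.8; secondary income: personal remittances received from nationals working abroad 308.2, pension payments received by residents from foreign governments 310.9, official foreign aid grants received (current) 356.6; primary income: interest paid on external government debt 771.7, compensation paid to foreign seasonal workers 263.8, reinvested earnings on direct investment abroad 296.5, dividends received from foreign subsidiaries of resident firms 345.7, dividends paid to foreign shareholders of resident firms 721.2.)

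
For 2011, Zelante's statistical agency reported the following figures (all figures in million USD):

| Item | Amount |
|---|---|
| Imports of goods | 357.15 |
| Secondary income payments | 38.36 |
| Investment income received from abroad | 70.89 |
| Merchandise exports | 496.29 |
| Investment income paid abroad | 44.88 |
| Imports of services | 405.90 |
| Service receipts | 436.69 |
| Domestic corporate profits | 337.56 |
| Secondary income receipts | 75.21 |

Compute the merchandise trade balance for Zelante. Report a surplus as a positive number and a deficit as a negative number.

139.14

Goods balance = 496.29 - 357.15 = 139.14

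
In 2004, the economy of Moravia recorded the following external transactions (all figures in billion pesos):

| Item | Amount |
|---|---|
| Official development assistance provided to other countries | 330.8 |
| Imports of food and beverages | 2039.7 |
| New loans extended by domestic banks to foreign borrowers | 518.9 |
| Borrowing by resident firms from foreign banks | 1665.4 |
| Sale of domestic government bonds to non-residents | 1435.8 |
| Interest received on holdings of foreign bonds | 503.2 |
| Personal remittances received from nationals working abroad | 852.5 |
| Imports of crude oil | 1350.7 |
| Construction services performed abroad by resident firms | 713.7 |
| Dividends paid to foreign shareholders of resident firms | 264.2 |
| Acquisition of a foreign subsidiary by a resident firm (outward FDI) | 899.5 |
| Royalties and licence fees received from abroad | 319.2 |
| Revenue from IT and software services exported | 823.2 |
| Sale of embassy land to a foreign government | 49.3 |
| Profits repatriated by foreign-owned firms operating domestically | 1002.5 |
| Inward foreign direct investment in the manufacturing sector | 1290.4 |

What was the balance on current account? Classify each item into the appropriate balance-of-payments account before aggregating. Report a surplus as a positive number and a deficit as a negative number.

Goods: -1350.7 - 2039.7 = -3390.4
Services: 319.2 + 713.7 + 823.2 = 1856.1
Primary income: -1002.5 + 503.2 - 264.2 = -763.5
Secondary income: -330.8 + 852.5 = 521.7
Current account = (-3390.4) + 1856.1 + (-763.5) + 521.7 = -1776.1
(Excluded from the current account — financial account: new loans extended by domestic banks to foreign borrowers 518.9, borrowing by resident firms from foreign banks 1665.4, sale of domestic government bonds to non-residents 1435.8, acquisition of a foreign subsidiary by a resident firm (outward FDI) 899.5, inward foreign direct investment in the manufacturing sector 1290.4; capital account: sale of embassy land to a foreign government 49.3.)

-1776.1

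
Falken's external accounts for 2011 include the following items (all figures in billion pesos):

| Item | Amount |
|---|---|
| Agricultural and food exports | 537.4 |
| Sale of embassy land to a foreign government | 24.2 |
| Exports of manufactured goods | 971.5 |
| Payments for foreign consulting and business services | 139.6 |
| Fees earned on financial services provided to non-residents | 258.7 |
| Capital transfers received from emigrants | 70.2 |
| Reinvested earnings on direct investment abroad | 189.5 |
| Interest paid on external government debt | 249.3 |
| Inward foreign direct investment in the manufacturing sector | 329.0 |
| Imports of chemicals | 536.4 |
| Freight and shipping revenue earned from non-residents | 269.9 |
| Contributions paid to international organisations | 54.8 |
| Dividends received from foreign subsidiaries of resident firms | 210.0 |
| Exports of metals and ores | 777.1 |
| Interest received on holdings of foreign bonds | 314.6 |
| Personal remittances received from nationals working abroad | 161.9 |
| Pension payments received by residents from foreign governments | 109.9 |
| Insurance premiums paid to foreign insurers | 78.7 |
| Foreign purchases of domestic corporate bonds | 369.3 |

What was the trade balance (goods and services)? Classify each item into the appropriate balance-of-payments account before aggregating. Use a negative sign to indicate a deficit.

Goods: 777.1 + 537.4 + 971.5 - 536.4 = 1749.6
Services: -78.7 + 258.7 - 139.6 + 269.9 = 310.3
Trade balance = 1749.6 + 310.3 = 2059.9
(Excluded from the trade balance — capital account: sale of embassy land to a foreign government 24.2, capital transfers received from emigrants 70.2; primary income: reinvested earnings on direct investment abroad 189.5, interest paid on external government debt 249.3, dividends received from foreign subsidiaries of resident firms 210.0, interest received on holdings of foreign bonds 314.6; financial account: inward foreign direct investment in the manufacturing sector 329.0, foreign purchases of domestic corporate bonds 369.3; secondary income: contributions paid to international organisations 54.8, personal remittances received from nationals working abroad 161.9, pension payments received by residents from foreign governments 109.9.)

2059.9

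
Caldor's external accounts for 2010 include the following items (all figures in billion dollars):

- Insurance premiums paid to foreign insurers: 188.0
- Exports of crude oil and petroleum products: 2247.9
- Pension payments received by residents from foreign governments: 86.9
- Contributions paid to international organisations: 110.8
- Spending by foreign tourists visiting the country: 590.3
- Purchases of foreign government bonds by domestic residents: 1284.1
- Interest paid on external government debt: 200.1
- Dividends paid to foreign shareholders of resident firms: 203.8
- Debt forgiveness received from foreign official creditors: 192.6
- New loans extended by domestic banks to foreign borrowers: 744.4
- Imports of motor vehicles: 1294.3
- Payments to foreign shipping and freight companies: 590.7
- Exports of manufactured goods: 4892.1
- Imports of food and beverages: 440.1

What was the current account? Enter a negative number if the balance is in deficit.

Goods: -1294.3 + 4892.1 + 2247.9 - 440.1 = 5405.6
Services: -188.0 - 590.7 + 590.3 = -188.4
Primary income: -200.1 - 203.8 = -403.9
Secondary income: 86.9 - 110.8 = -23.9
Current account = 5405.6 + (-188.4) + (-403.9) + (-23.9) = 4789.4
(Excluded from the current account — financial account: purchases of foreign government bonds by domestic residents 1284.1, new loans extended by domestic banks to foreign borrowers 744.4; capital account: debt forgiveness received from foreign official creditors 192.6.)

4789.4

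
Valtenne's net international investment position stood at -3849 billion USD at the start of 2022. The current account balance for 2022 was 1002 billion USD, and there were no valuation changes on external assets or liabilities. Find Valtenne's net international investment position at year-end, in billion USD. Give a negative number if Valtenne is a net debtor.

With no valuation effects, change in NIIP = current account = 1002
End-of-year NIIP = -3849 + 1002 = -2847

-2847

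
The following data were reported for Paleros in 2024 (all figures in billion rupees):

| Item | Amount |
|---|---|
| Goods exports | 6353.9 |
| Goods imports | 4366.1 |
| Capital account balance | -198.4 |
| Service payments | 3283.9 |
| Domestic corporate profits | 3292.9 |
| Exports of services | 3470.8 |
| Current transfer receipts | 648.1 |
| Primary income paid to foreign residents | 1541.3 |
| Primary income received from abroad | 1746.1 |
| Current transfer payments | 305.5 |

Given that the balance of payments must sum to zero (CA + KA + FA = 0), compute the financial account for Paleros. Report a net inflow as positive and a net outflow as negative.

Goods balance = 6353.9 - 4366.1 = 1987.8
Services balance = 3470.8 - 3283.9 = 186.9
Trade balance (goods + services) = 1987.8 + 186.9 = 2174.7
Net primary income = 1746.1 - 1541.3 = 204.8
Net secondary income = 648.1 - 305.5 = 342.6
Current account = 2174.7 + 204.8 + 342.6 = 2722.1
Financial account = -(2722.1 + (-198.4)) = -2523.7

-2523.7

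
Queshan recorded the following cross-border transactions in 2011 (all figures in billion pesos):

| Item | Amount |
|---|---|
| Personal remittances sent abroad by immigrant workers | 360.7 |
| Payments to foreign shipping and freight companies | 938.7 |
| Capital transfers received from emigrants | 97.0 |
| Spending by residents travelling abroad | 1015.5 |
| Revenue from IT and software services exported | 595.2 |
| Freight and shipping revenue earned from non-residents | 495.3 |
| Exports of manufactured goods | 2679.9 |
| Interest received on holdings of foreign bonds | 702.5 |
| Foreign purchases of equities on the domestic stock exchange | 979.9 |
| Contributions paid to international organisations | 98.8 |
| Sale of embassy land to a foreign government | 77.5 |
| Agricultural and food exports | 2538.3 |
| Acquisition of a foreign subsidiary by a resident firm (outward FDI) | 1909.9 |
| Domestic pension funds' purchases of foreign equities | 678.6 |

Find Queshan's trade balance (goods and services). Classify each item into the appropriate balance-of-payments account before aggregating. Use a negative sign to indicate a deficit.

4354.5

Goods: 2538.3 + 2679.9 = 5218.2
Services: 495.3 - 1015.5 - 938.7 + 595.2 = -863.7
Trade balance = 5218.2 + (-863.7) = 4354.5
(Excluded from the trade balance — secondary income: personal remittances sent abroad by immigrant workers 360.7, contributions paid to international organisations 98.8; capital account: capital transfers received from emigrants 97.0, sale of embassy land to a foreign government 77.5; primary income: interest received on holdings of foreign bonds 702.5; financial account: foreign purchases of equities on the domestic stock exchange 979.9, acquisition of a foreign subsidiary by a resident firm (outward FDI) 1909.9, domestic pension funds' purchases of foreign equities 678.6.)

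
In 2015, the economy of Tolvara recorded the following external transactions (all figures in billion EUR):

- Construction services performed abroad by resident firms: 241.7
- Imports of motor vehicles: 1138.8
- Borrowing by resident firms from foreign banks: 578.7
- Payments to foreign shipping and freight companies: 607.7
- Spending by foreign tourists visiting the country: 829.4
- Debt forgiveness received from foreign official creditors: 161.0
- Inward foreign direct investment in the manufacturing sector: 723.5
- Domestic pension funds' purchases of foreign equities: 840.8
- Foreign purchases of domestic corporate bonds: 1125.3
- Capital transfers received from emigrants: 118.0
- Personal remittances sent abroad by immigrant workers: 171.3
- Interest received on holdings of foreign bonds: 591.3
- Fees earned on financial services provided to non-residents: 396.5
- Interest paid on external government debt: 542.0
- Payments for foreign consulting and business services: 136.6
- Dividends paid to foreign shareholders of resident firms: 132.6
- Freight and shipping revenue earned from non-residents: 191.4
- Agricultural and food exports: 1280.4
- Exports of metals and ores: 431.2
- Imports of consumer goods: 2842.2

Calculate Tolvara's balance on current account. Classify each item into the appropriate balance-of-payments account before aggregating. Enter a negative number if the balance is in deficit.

Goods: -2842.2 + 431.2 - 1138.8 + 1280.4 = -2269.4
Services: 396.5 + 241.7 + 829.4 - 136.6 - 607.7 + 191.4 = 914.7
Primary income: -542.0 + 591.3 - 132.6 = -83.3
Secondary income: -171.3
Current account = (-2269.4) + 914.7 + (-83.3) + (-171.3) = -1609.3
(Excluded from the current account — financial account: borrowing by resident firms from foreign banks 578.7, inward foreign direct investment in the manufacturing sector 723.5, domestic pension funds' purchases of foreign equities 840.8, foreign purchases of domestic corporate bonds 1125.3; capital account: debt forgiveness received from foreign official creditors 161.0, capital transfers received from emigrants 118.0.)

-1609.3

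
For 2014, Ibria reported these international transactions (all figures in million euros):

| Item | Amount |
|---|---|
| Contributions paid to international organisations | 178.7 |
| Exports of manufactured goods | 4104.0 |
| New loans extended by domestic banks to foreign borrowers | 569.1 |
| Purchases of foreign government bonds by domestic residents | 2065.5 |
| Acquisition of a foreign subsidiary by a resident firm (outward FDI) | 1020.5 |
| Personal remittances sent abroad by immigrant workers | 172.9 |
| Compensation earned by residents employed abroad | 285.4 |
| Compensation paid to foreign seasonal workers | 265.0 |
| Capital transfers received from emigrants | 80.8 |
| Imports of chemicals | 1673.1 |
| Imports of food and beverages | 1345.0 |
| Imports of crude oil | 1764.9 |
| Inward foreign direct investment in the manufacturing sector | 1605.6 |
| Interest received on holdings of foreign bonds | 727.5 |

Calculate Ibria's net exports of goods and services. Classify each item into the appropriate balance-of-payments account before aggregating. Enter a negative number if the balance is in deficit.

-679.0

Goods: 4104.0 - 1673.1 - 1345.0 - 1764.9 = -679.0
Trade balance = -679.0 + 0.0 = -679.0
(Excluded from the trade balance — secondary income: contributions paid to international organisations 178.7, personal remittances sent abroad by immigrant workers 172.9; financial account: new loans extended by domestic banks to foreign borrowers 569.1, purchases of foreign government bonds by domestic residents 2065.5, acquisition of a foreign subsidiary by a resident firm (outward FDI) 1020.5, inward foreign direct investment in the manufacturing sector 1605.6; primary income: compensation earned by residents employed abroad 285.4, compensation paid to foreign seasonal workers 265.0, interest received on holdings of foreign bonds 727.5; capital account: capital transfers received from emigrants 80.8.)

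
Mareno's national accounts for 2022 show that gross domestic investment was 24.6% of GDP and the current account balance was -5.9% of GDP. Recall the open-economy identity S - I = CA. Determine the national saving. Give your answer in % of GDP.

S = I + CA = 24.6 + (-5.9) = 18.7

18.7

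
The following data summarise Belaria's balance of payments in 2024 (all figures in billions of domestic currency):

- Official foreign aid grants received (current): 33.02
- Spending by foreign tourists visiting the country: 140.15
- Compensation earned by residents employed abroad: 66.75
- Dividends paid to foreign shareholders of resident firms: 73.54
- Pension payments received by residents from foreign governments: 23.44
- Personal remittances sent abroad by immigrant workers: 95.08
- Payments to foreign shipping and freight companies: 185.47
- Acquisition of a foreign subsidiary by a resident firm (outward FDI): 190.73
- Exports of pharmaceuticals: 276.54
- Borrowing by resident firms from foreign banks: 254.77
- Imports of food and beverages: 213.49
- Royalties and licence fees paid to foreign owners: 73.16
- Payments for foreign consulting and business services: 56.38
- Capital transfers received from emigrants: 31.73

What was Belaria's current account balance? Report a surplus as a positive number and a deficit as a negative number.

-157.22

Goods: 276.54 - 213.49 = 63.05
Services: 140.15 - 185.47 - 73.16 - 56.38 = -174.86
Primary income: 66.75 - 73.54 = -6.79
Secondary income: 33.02 - 95.08 + 23.44 = -38.62
Current account = 63.05 + (-174.86) + (-6.79) + (-38.62) = -157.22
(Excluded from the current account — financial account: acquisition of a foreign subsidiary by a resident firm (outward FDI) 190.73, borrowing by resident firms from foreign banks 254.77; capital account: capital transfers received from emigrants 31.73.)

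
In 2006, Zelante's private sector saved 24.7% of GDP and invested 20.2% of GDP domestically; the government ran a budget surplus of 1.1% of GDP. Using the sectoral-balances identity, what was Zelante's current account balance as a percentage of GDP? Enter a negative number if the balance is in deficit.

By the sectoral-balances identity, CA = (S_private - I) + (T - G).
Private balance = 24.7 - 20.2 = 4.5
Government balance (T - G) = 1.1
CA = 4.5 + 1.1 = 5.6

5.6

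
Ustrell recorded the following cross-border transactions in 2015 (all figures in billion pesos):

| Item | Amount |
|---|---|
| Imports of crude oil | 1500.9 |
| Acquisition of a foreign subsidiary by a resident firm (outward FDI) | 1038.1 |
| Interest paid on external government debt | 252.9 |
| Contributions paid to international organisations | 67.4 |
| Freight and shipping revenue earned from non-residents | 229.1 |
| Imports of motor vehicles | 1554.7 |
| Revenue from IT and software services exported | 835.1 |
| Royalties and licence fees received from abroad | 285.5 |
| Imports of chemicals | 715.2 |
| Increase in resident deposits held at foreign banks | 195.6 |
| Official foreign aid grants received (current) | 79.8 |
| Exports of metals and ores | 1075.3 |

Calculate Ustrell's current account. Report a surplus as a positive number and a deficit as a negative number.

-1586.3

Goods: -1554.7 - 715.2 + 1075.3 - 1500.9 = -2695.5
Services: 835.1 + 229.1 + 285.5 = 1349.7
Primary income: -252.9
Secondary income: -67.4 + 79.8 = 12.4
Current account = (-2695.5) + 1349.7 + (-252.9) + 12.4 = -1586.3
(Excluded from the current account — financial account: acquisition of a foreign subsidiary by a resident firm (outward FDI) 1038.1, increase in resident deposits held at foreign banks 195.6.)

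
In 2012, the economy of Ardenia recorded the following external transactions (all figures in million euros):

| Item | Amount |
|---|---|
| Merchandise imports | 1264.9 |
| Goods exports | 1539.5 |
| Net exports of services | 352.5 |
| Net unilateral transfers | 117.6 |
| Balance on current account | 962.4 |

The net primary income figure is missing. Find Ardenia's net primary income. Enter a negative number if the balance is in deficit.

217.7

Current account = goods balance + services balance + net primary income + net secondary income
Sum of the known components = 744.7
Net primary income = CA - (known components) = 962.4 - 744.7 = 217.7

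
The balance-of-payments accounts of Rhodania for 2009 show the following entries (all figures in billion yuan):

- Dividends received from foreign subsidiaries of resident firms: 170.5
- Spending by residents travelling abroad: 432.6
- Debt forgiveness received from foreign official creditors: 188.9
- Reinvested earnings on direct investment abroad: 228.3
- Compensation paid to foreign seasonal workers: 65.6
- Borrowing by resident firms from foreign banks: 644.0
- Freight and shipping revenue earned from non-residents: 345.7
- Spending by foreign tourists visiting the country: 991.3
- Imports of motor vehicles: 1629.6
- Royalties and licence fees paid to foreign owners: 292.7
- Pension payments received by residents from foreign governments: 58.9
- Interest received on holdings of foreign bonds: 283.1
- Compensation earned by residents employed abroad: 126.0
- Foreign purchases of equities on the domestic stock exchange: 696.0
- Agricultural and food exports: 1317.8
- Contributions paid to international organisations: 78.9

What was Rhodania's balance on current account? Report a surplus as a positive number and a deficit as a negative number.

1022.2

Goods: 1317.8 - 1629.6 = -311.8
Services: 345.7 - 292.7 - 432.6 + 991.3 = 611.7
Primary income: -65.6 + 170.5 + 283.1 + 228.3 + 126.0 = 742.3
Secondary income: 58.9 - 78.9 = -20.0
Current account = (-311.8) + 611.7 + 742.3 + (-20.0) = 1022.2
(Excluded from the current account — capital account: debt forgiveness received from foreign official creditors 188.9; financial account: borrowing by resident firms from foreign banks 644.0, foreign purchases of equities on the domestic stock exchange 696.0.)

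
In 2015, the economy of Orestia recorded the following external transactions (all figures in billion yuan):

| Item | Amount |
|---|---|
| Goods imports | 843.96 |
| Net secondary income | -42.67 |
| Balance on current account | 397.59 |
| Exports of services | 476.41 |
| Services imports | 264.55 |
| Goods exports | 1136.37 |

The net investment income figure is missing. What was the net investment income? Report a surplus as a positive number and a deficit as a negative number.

-64.01

Current account = goods balance + services balance + net primary income + net secondary income
Sum of the known components = 461.60
Net investment income = CA - (known components) = 397.59 - 461.60 = -64.01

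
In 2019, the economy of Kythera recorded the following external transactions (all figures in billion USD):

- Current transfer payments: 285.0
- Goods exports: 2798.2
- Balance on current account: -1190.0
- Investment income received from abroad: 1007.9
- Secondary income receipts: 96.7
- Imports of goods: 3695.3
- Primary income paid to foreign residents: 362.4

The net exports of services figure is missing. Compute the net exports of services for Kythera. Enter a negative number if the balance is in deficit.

Current account = goods balance + services balance + net primary income + net secondary income
Sum of the known components = -439.9
Net exports of services = CA - (known components) = -1190.0 - (-439.9) = -750.1

-750.1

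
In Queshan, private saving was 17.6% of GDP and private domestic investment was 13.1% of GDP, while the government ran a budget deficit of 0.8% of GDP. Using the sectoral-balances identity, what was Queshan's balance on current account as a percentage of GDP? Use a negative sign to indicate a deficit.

3.7

By the sectoral-balances identity, CA = (S_private - I) + (T - G).
Private balance = 17.6 - 13.1 = 4.5
Government balance (T - G) = -0.8
CA = 4.5 + (-0.8) = 3.7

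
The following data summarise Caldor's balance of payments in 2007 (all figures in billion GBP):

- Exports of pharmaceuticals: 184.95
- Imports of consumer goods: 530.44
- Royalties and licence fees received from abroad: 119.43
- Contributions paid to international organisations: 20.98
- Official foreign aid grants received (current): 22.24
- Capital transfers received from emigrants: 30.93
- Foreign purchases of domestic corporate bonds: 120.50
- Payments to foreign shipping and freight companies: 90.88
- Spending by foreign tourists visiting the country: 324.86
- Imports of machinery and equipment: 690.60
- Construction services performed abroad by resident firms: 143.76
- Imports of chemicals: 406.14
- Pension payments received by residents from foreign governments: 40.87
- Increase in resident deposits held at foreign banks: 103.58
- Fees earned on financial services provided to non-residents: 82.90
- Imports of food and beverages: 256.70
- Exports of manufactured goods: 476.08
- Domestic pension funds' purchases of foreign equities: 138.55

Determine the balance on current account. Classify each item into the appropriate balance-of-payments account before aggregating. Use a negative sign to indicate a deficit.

Goods: 184.95 - 406.14 + 476.08 - 690.60 - 530.44 - 256.70 = -1222.85
Services: 119.43 + 143.76 + 324.86 - 90.88 + 82.90 = 580.07
Secondary income: -20.98 + 40.87 + 22.24 = 42.13
Current account = (-1222.85) + 580.07 + 42.13 = -600.65
(Excluded from the current account — capital account: capital transfers received from emigrants 30.93; financial account: foreign purchases of domestic corporate bonds 120.50, increase in resident deposits held at foreign banks 103.58, domestic pension funds' purchases of foreign equities 138.55.)

-600.65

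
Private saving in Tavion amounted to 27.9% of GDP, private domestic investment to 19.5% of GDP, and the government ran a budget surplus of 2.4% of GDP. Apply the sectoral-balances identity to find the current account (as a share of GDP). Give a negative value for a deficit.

By the sectoral-balances identity, CA = (S_private - I) + (T - G).
Private balance = 27.9 - 19.5 = 8.4
Government balance (T - G) = 2.4
CA = 8.4 + 2.4 = 10.8

10.8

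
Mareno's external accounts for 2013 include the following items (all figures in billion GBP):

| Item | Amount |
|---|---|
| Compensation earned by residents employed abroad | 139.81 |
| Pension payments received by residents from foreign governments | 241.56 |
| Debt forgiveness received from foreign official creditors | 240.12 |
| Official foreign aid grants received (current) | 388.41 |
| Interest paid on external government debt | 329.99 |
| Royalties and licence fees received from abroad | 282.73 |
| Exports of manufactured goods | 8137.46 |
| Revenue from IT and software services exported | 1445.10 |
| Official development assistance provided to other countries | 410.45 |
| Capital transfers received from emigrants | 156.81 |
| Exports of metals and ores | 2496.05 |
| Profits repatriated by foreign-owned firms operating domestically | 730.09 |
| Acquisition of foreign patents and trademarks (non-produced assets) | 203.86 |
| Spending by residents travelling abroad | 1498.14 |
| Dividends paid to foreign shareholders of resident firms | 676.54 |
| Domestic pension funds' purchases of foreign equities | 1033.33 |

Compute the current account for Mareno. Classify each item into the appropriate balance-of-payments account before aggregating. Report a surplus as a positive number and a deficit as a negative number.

9485.91

Goods: 2496.05 + 8137.46 = 10633.51
Services: 1445.10 + 282.73 - 1498.14 = 229.69
Primary income: -329.99 + 139.81 - 676.54 - 730.09 = -1596.81
Secondary income: 388.41 + 241.56 - 410.45 = 219.52
Current account = 10633.51 + 229.69 + (-1596.81) + 219.52 = 9485.91
(Excluded from the current account — capital account: debt forgiveness received from foreign official creditors 240.12, capital transfers received from emigrants 156.81, acquisition of foreign patents and trademarks (non-produced assets) 203.86; financial account: domestic pension funds' purchases of foreign equities 1033.33.)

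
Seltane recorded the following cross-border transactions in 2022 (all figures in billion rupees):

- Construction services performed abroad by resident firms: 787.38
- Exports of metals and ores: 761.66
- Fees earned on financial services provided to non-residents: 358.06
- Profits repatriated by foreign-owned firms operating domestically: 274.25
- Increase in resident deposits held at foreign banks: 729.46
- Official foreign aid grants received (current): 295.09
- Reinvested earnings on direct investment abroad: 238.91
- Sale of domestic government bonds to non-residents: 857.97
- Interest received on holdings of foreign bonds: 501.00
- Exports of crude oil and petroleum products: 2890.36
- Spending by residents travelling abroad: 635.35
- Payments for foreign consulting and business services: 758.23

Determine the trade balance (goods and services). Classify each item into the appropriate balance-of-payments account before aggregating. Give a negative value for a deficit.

3403.88

Goods: 2890.36 + 761.66 = 3652.02
Services: 787.38 - 635.35 + 358.06 - 758.23 = -248.14
Trade balance = 3652.02 + (-248.14) = 3403.88
(Excluded from the trade balance — primary income: profits repatriated by foreign-owned firms operating domestically 274.25, reinvested earnings on direct investment abroad 238.91, interest received on holdings of foreign bonds 501.00; financial account: increase in resident deposits held at foreign banks 729.46, sale of domestic government bonds to non-residents 857.97; secondary income: official foreign aid grants received (current) 295.09.)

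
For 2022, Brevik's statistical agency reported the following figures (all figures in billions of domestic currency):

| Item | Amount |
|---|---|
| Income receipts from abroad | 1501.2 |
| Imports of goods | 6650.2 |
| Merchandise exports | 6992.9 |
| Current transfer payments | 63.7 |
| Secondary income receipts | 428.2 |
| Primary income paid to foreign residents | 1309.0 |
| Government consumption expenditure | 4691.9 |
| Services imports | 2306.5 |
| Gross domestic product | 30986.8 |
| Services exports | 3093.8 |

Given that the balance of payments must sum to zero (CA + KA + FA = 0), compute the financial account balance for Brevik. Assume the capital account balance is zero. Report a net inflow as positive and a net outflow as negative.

-1686.7

Goods balance = 6992.9 - 6650.2 = 342.7
Services balance = 3093.8 - 2306.5 = 787.3
Trade balance (goods + services) = 342.7 + 787.3 = 1130.0
Net primary income = 1501.2 - 1309.0 = 192.2
Net secondary income = 428.2 - 63.7 = 364.5
Current account = 1130.0 + 192.2 + 364.5 = 1686.7
Financial account = -(1686.7) = -1686.7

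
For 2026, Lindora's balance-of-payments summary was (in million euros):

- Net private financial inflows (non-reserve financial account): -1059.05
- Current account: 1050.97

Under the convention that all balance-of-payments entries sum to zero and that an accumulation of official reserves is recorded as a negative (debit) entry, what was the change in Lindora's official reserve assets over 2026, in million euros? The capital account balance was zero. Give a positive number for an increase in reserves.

Official reserve transactions balance = -(1050.97 + (-1059.05)) = 8.08
An accumulation of reserves is recorded as a debit (negative entry), so the change in the stock of reserves is the negative of that balance.
Change in official reserves = -(8.08) = -8.08

-8.08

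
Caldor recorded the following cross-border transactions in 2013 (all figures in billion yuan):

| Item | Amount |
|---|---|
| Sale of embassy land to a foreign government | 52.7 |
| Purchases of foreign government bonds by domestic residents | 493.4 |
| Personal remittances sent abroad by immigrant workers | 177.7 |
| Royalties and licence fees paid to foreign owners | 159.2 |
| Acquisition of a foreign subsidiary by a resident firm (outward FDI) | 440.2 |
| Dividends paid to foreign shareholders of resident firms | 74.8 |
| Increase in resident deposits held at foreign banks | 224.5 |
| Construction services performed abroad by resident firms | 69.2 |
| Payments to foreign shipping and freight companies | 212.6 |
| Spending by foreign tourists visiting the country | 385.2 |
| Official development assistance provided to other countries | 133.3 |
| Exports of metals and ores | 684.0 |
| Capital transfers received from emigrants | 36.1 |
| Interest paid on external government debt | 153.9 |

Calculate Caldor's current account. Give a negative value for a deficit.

226.9

Goods: 684.0
Services: 385.2 - 159.2 + 69.2 - 212.6 = 82.6
Primary income: -153.9 - 74.8 = -228.7
Secondary income: -133.3 - 177.7 = -311.0
Current account = 684.0 + 82.6 + (-228.7) + (-311.0) = 226.9
(Excluded from the current account — capital account: sale of embassy land to a foreign government 52.7, capital transfers received from emigrants 36.1; financial account: purchases of foreign government bonds by domestic residents 493.4, acquisition of a foreign subsidiary by a resident firm (outward FDI) 440.2, increase in resident deposits held at foreign banks 224.5.)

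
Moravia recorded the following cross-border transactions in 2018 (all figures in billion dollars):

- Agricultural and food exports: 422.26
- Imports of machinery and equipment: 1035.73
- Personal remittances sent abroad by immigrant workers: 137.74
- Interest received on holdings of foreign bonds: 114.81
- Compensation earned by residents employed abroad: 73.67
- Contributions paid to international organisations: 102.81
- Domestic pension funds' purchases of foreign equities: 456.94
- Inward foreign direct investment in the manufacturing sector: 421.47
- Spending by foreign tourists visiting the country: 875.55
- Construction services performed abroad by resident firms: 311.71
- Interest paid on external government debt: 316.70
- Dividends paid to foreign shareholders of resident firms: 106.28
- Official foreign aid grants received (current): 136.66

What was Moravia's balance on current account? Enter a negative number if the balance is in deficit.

235.40

Goods: -1035.73 + 422.26 = -613.47
Services: 311.71 + 875.55 = 1187.26
Primary income: -316.70 - 106.28 + 73.67 + 114.81 = -234.50
Secondary income: 136.66 - 137.74 - 102.81 = -103.89
Current account = (-613.47) + 1187.26 + (-234.50) + (-103.89) = 235.40
(Excluded from the current account — financial account: domestic pension funds' purchases of foreign equities 456.94, inward foreign direct investment in the manufacturing sector 421.47.)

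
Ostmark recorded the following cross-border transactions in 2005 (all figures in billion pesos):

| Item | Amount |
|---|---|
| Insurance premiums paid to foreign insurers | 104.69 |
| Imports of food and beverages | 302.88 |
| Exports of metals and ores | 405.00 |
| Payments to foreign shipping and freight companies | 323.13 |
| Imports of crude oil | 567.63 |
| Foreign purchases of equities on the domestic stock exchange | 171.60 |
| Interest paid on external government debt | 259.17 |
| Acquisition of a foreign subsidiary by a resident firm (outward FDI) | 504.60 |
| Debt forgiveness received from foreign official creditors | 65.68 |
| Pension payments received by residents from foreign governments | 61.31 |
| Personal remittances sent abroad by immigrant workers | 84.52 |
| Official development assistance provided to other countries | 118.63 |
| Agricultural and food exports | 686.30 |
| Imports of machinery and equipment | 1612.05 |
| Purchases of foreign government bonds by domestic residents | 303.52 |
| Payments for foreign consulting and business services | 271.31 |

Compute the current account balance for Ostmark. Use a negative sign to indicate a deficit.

Goods: -302.88 - 567.63 - 1612.05 + 686.30 + 405.00 = -1391.26
Services: -271.31 - 323.13 - 104.69 = -699.13
Primary income: -259.17
Secondary income: -118.63 + 61.31 - 84.52 = -141.84
Current account = (-1391.26) + (-699.13) + (-259.17) + (-141.84) = -2491.40
(Excluded from the current account — financial account: foreign purchases of equities on the domestic stock exchange 171.60, acquisition of a foreign subsidiary by a resident firm (outward FDI) 504.60, purchases of foreign government bonds by domestic residents 303.52; capital account: debt forgiveness received from foreign official creditors 65.68.)

-2491.40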